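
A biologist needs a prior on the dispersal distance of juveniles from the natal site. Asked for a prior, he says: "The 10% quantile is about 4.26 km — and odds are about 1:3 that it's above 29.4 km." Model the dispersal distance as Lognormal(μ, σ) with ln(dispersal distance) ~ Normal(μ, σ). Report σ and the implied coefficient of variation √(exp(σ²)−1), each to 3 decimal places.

σ ≈ 0.988, CV ≈ 1.285

If T ~ Lognormal(μ,σ) then ln T ~ Normal(μ,σ), so the p-quantile of ln T is μ + z_p·σ.
ln(4.26) = 1.449 and ln(29.4) = 3.381; z_{0.1} = -1.282, z_{0.75} = 0.6745.
σ = (3.381 − 1.449)/(0.6745 − (-1.282)) = 0.988.
μ = 1.449 − (-1.282)·0.988 = 2.715.
CV = √(exp(σ²)−1) = √(exp(0.9753)−1) = 1.285.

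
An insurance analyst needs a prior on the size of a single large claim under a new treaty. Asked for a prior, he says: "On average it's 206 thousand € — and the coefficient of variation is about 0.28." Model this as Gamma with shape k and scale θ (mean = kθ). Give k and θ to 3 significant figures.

k ≈ 12.8, θ ≈ 16.2

For Gamma(k, scale θ): mean = kθ, variance = kθ², so CV = 1/√k.
CV = 0.28, hence k = 1/CV² = 12.8.
Then θ = mean/k = 206/12.8 = 16.2.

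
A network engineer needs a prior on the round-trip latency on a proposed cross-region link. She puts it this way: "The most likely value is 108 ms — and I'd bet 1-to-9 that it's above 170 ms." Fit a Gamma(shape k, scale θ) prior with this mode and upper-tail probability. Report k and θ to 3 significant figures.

Gamma(k,θ) with k>1 has mode (k−1)θ, so θ = 108/(k−1).
Need P(X < 170) = 0.9 with θ tied to k this way. Start at k = 2, θ = 108: P(X<170) ≈ 0.467.
Too low — raise k to concentrate. Iterating converges to k ≈ 10.1.
Then θ = 108/(10.1−1) ≈ 11.9.

k ≈ 10.1, θ ≈ 11.9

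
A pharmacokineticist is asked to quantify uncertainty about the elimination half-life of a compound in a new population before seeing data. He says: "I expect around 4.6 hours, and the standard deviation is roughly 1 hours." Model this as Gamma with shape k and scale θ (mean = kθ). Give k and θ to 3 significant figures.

For Gamma(k, scale θ): mean = kθ, variance = kθ², so CV = 1/√k.
CV = SD/mean = 1/4.6 = 0.2174, hence k = 1/CV² = 21.2.
Then θ = mean/k = 4.6/21.2 = 0.217.

k ≈ 21.2, θ ≈ 0.217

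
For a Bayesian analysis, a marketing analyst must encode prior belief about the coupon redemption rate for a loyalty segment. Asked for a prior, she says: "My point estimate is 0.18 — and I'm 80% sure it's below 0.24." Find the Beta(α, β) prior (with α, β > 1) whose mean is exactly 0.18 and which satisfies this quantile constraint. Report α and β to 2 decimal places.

With mean 0.18 fixed, write α = 0.18s, β = 0.82s where s = α+β.
Need P(θ < 0.24) = 0.8 under Beta(0.18s, 0.82s). Normal approximation: (q−m)/√(m(1−m)/s) ≈ z_{0.8} = 0.842, so s ≈ 0.18·0.82·(0.842)²/(0.24−0.18)² = 29.0.
At s = 29.0: P(θ<0.24) ≈ 0.810. Adjusting to match 0.8 gives s ≈ 26.11.
So α = 0.18·26.11 ≈ 4.70, β = 0.82·26.11 ≈ 21.41.

α ≈ 4.70, β ≈ 21.41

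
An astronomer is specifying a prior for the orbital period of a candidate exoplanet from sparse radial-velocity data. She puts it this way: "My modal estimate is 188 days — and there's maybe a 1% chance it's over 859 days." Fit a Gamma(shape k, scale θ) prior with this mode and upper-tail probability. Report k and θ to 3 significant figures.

k ≈ 2.74, θ ≈ 108

Gamma(k,θ) with k>1 has mode (k−1)θ, so θ = 188/(k−1).
Need P(X < 859) = 0.99 with θ tied to k this way. Start at k = 2, θ = 188: P(X<859) ≈ 0.942.
Too low — raise k to concentrate. Iterating converges to k ≈ 2.74.
Then θ = 188/(2.74−1) ≈ 108.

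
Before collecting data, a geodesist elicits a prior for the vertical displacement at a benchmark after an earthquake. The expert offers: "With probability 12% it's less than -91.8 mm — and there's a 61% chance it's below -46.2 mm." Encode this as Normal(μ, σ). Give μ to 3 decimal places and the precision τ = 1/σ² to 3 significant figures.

μ = -54.958, τ = 0.00102

The p-quantile of Normal(μ,σ) is μ + z_p·σ, with z_{0.12} = -1.175 and z_{0.61} = 0.2793.
Eliminate σ: μ = (z₂·x₁ − z₁·x₂)/(z₂ − z₁) = (0.2793·-91.8 − (-1.175)·-46.2)/1.454 = -54.958.
Then σ = (x₂ − x₁)/(z₂ − z₁) = (-46.2 − -91.8)/1.454 = 31.355.
Precision τ = 1/σ² = 1/31.36² = 0.00102.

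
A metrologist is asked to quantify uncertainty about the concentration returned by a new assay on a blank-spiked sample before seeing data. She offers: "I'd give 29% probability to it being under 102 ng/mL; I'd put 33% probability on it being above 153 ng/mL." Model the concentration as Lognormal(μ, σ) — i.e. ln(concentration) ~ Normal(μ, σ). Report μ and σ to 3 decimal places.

If T ~ Lognormal(μ,σ) then ln T ~ Normal(μ,σ), so the p-quantile of ln T is μ + z_p·σ.
ln(102) = 4.625 and ln(153) = 5.03; z_{0.29} = -0.5534, z_{0.67} = 0.4399.
σ = (5.03 − 4.625)/(0.4399 − (-0.5534)) = 0.408.
μ = 4.625 − (-0.5534)·0.408 = 4.851.

μ ≈ 4.851, σ ≈ 0.408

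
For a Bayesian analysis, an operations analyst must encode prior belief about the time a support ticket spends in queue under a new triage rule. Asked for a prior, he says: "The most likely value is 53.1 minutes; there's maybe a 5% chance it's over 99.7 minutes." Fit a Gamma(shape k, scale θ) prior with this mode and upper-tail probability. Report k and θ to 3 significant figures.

k ≈ 8.01, θ ≈ 7.58

Gamma(k,θ) with k>1 has mode (k−1)θ, so θ = 53.1/(k−1).
Need P(X < 99.7) = 0.95 with θ tied to k this way. Start at k = 2, θ = 53.1: P(X<99.7) ≈ 0.560.
Too low — raise k to concentrate. Iterating converges to k ≈ 8.01.
Then θ = 53.1/(8.01−1) ≈ 7.58.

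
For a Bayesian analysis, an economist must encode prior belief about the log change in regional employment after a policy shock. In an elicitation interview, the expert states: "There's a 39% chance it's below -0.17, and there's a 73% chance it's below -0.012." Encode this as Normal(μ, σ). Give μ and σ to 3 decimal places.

For Normal(μ,σ), the p-quantile is μ + z_p·σ. Here z_{0.39} = -0.2793, z_{0.73} = 0.6128.
So -0.17 = μ − 0.2793σ and -0.012 = μ + 0.6128σ.
Subtracting: σ = (-0.012 − -0.17)/(0.6128 − (-0.2793)) = 0.177.
Then μ = -0.17 − (-0.2793)·0.177 = -0.121.

μ = -0.121, σ = 0.177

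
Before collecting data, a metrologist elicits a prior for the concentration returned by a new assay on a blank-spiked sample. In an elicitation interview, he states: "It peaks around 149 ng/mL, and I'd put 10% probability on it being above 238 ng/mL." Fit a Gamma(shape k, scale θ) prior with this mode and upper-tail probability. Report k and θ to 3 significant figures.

k ≈ 9.56, θ ≈ 17.4

Gamma(k,θ) with k>1 has mode (k−1)θ, so θ = 149/(k−1).
Need P(X < 238) = 0.9 with θ tied to k this way. Start at k = 2, θ = 149: P(X<238) ≈ 0.474.
Too low — raise k to concentrate. Iterating converges to k ≈ 9.56.
Then θ = 149/(9.56−1) ≈ 17.4.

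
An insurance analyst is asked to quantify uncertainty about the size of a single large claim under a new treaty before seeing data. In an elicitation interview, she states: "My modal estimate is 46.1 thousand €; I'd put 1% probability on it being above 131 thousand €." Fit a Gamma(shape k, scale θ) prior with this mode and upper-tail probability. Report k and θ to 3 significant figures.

Gamma(k,θ) with k>1 has mode (k−1)θ, so θ = 46.1/(k−1).
Need P(X < 131) = 0.99 with θ tied to k this way. Start at k = 2, θ = 46.1: P(X<131) ≈ 0.776.
Too low — raise k to concentrate. Iterating converges to k ≈ 5.18.
Then θ = 46.1/(5.18−1) ≈ 11.

k ≈ 5.18, θ ≈ 11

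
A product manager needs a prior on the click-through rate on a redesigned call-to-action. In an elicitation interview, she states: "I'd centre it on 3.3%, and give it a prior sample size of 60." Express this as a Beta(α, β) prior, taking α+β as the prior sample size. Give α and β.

Under the effective-sample-size interpretation, Beta(α, β) has prior mean α/(α+β) and prior sample size α+β.
So α+β = 60 and α/(α+β) = 0.033, giving α = 0.033·60 = 1.98 and β = 60 − 1.98 = 58.02.

α = 1.98, β = 58.02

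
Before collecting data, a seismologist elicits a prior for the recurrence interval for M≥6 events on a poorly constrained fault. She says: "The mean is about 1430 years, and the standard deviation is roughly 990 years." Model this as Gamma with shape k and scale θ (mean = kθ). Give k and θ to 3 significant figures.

For Gamma(k, scale θ): mean = kθ, variance = kθ², so CV = 1/√k.
CV = SD/mean = 990/1430 = 0.6923, hence k = 1/CV² = 2.09.
Then θ = mean/k = 1430/2.09 = 685.

k ≈ 2.09, θ ≈ 685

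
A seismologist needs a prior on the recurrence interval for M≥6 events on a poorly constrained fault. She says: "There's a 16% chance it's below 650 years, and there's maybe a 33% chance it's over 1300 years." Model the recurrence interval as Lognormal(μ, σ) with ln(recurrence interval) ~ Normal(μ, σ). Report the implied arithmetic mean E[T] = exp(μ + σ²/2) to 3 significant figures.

If T ~ Lognormal(μ,σ) then ln T ~ Normal(μ,σ), so the p-quantile of ln T is μ + z_p·σ.
ln(650) = 6.477 and ln(1300) = 7.17; z_{0.16} = -0.9945, z_{0.67} = 0.4399.
σ = (7.17 − 6.477)/(0.4399 − (-0.9945)) = 0.483.
μ = 6.477 − (-0.9945)·0.483 = 6.958.
E[T] = exp(μ + σ²/2) = exp(6.958 + 0.1168) = 1180 years.

E[T] ≈ 1180 years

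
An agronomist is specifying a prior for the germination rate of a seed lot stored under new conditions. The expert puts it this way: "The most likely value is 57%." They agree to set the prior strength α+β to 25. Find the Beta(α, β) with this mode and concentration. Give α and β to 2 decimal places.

α = 14.11, β = 10.89

For α,β > 1 the Beta mode is (α−1)/(α+β−2). With α+β = 25, the mode is (α−1)/23.
Set (α−1)/23 = 0.57 → α = 1 + 0.57·23 = 14.11.
β = 25 − α = 10.89.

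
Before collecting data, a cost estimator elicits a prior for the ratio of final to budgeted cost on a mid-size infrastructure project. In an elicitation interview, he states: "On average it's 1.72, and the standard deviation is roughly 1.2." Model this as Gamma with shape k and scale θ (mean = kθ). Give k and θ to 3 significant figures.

k ≈ 2.05, θ ≈ 0.837

For Gamma(k, scale θ): mean = kθ, variance = kθ², so CV = 1/√k.
CV = SD/mean = 1.2/1.72 = 0.6977, hence k = 1/CV² = 2.05.
Then θ = mean/k = 1.72/2.05 = 0.837.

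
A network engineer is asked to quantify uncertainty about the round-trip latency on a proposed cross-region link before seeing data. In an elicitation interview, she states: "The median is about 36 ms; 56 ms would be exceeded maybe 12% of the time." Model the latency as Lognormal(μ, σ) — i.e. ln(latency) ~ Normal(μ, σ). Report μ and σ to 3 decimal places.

If T ~ Lognormal(μ,σ) then ln T ~ Normal(μ,σ), so the p-quantile of ln T is μ + z_p·σ.
ln(36) = 3.584 and ln(56) = 4.025; z_{0.5} = 0, z_{0.88} = 1.175.
σ = (4.025 − 3.584)/(1.175 − (0)) = 0.376.
μ = 3.584 − (0)·0.376 = 3.584.

μ ≈ 3.584, σ ≈ 0.376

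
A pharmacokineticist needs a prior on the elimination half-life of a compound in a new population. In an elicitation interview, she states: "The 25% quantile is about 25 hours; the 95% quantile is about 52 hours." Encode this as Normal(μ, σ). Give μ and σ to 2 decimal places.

μ = 32.85, σ = 11.64

The p-quantile of Normal(μ,σ) is μ + z_p·σ, with z_{0.25} = -0.6745 and z_{0.95} = 1.645.
Eliminate σ: μ = (z₂·x₁ − z₁·x₂)/(z₂ − z₁) = (1.645·25 − (-0.6745)·52)/2.319 = 32.85.
Then σ = (x₂ − x₁)/(z₂ − z₁) = (52 − 25)/2.319 = 11.64.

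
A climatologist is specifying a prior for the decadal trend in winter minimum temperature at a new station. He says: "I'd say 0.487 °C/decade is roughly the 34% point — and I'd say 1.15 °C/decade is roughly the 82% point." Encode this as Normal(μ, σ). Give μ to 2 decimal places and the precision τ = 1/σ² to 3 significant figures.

μ = 0.69, τ = 4.01

The p-quantile of Normal(μ,σ) is μ + z_p·σ, with z_{0.34} = -0.4125 and z_{0.82} = 0.9154.
Eliminate σ: μ = (z₂·x₁ − z₁·x₂)/(z₂ − z₁) = (0.9154·0.487 − (-0.4125)·1.15)/1.328 = 0.69.
Then σ = (x₂ − x₁)/(z₂ − z₁) = (1.15 − 0.487)/1.328 = 0.50.
Precision τ = 1/σ² = 1/0.4993² = 4.01.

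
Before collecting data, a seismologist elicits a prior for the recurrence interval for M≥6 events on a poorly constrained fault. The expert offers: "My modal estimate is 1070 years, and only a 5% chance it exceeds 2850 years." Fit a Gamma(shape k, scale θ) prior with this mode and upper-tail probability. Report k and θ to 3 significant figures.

Gamma(k,θ) with k>1 has mode (k−1)θ, so θ = 1070/(k−1).
Need P(X < 2850) = 0.95 with θ tied to k this way. Start at k = 2, θ = 1070: P(X<2850) ≈ 0.745.
Too low — raise k to concentrate. Iterating converges to k ≈ 3.81.
Then θ = 1070/(3.81−1) ≈ 381.

k ≈ 3.81, θ ≈ 381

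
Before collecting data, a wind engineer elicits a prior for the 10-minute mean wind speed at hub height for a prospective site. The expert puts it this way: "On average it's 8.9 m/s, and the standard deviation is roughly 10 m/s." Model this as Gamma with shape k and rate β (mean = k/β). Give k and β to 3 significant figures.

k ≈ 0.792, β ≈ 0.089

For Gamma(k, rate β): mean = k/β, variance = k/β², so CV = 1/√k.
CV = SD/mean = 10/8.9 = 1.124, hence k = 1/CV² = 0.792.
Then β = k/mean = 0.792/8.9 = 0.089.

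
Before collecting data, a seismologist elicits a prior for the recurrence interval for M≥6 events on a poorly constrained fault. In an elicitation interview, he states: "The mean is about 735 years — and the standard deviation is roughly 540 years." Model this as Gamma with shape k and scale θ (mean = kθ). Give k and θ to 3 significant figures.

For Gamma(k, scale θ): mean = kθ, variance = kθ², so CV = 1/√k.
CV = SD/mean = 540/735 = 0.7347, hence k = 1/CV² = 1.85.
Then θ = mean/k = 735/1.85 = 397.

k ≈ 1.85, θ ≈ 397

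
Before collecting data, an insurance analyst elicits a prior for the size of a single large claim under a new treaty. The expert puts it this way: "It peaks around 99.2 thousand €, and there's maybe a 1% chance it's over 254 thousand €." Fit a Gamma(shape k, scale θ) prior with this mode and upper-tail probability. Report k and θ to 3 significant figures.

Gamma(k,θ) with k>1 has mode (k−1)θ, so θ = 99.2/(k−1).
Need P(X < 254) = 0.99 with θ tied to k this way. Start at k = 2, θ = 99.2: P(X<254) ≈ 0.725.
Too low — raise k to concentrate. Iterating converges to k ≈ 6.28.
Then θ = 99.2/(6.28−1) ≈ 18.8.

k ≈ 6.28, θ ≈ 18.8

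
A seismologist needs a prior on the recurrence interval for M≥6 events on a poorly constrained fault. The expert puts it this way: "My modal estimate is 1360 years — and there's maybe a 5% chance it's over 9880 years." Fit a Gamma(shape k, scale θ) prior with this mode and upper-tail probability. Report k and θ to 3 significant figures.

k ≈ 1.55, θ ≈ 2470

Gamma(k,θ) with k>1 has mode (k−1)θ, so θ = 1360/(k−1).
Need P(X < 9880) = 0.95 with θ tied to k this way. Start at k = 2, θ = 1360: P(X<9880) ≈ 0.994.
Too high — lower k to spread out. Iterating converges to k ≈ 1.55.
Then θ = 1360/(1.55−1) ≈ 2470.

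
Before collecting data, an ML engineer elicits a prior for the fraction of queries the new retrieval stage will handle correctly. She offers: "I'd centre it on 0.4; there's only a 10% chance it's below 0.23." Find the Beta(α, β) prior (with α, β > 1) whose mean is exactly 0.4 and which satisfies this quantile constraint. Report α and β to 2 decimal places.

α ≈ 5.06, β ≈ 7.59

With mean 0.4 fixed, write α = 0.4s, β = 0.6s where s = α+β.
Need P(θ < 0.23) = 0.1 under Beta(0.4s, 0.6s). Normal approximation: (q−m)/√(m(1−m)/s) ≈ z_{0.1} = -1.28, so s ≈ 0.4·0.6·(-1.28)²/(0.23−0.4)² = 13.6.
At s = 13.6: P(θ<0.23) ≈ 0.091. Adjusting to match 0.1 gives s ≈ 12.64.
So α = 0.4·12.64 ≈ 5.06, β = 0.6·12.64 ≈ 7.59.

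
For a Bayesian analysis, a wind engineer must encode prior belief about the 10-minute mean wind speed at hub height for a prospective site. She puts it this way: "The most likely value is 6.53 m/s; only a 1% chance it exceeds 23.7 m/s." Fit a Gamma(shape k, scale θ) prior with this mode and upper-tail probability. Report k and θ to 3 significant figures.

Gamma(k,θ) with k>1 has mode (k−1)θ, so θ = 6.53/(k−1).
Need P(X < 23.7) = 0.99 with θ tied to k this way. Start at k = 2, θ = 6.53: P(X<23.7) ≈ 0.877.
Too low — raise k to concentrate. Iterating converges to k ≈ 3.58.
Then θ = 6.53/(3.58−1) ≈ 2.53.

k ≈ 3.58, θ ≈ 2.53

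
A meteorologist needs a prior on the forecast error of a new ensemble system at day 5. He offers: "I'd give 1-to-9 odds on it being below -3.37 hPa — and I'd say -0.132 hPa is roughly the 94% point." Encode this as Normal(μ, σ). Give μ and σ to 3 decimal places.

μ = -1.907, σ = 1.142

For Normal(μ,σ), the p-quantile is μ + z_p·σ. Here z_{0.1} = -1.282, z_{0.94} = 1.555.
So -3.37 = μ − 1.282σ and -0.132 = μ + 1.555σ.
Subtracting: σ = (-0.132 − -3.37)/(1.555 − (-1.282)) = 1.142.
Then μ = -3.37 − (-1.282)·1.142 = -1.907.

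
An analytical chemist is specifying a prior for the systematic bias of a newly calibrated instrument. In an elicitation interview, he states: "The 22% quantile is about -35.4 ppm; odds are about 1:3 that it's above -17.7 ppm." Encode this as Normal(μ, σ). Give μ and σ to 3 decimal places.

The p-quantile of Normal(μ,σ) is μ + z_p·σ, with z_{0.22} = -0.7722 and z_{0.75} = 0.6745.
Eliminate σ: μ = (z₂·x₁ − z₁·x₂)/(z₂ − z₁) = (0.6745·-35.4 − (-0.7722)·-17.7)/1.447 = -25.952.
Then σ = (x₂ − x₁)/(z₂ − z₁) = (-17.7 − -35.4)/1.447 = 12.235.

μ = -25.952, σ = 12.235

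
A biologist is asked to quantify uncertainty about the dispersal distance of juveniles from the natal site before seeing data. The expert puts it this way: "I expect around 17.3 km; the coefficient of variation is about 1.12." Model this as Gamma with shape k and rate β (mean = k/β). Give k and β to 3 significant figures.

For Gamma(k, rate β): mean = k/β, variance = k/β², so CV = 1/√k.
CV = 1.12, hence k = 1/CV² = 0.797.
Then β = k/mean = 0.797/17.3 = 0.0461.

k ≈ 0.797, β ≈ 0.0461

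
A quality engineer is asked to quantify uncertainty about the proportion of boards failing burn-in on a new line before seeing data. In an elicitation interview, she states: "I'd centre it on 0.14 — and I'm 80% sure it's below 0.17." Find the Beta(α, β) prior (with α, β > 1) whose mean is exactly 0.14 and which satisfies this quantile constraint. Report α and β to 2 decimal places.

With mean 0.14 fixed, write α = 0.14s, β = 0.86s where s = α+β.
Need P(θ < 0.17) = 0.8 under Beta(0.14s, 0.86s). Normal approximation: (q−m)/√(m(1−m)/s) ≈ z_{0.8} = 0.842, so s ≈ 0.14·0.86·(0.842)²/(0.17−0.14)² = 94.8.
At s = 94.8: P(θ<0.17) ≈ 0.807. Adjusting to match 0.8 gives s ≈ 88.66.
So α = 0.14·88.66 ≈ 12.41, β = 0.86·88.66 ≈ 76.25.

α ≈ 12.41, β ≈ 76.25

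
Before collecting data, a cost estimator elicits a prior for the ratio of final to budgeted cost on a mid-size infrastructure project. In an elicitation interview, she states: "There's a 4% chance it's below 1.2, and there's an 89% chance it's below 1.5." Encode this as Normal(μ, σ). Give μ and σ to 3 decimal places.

μ = 1.376, σ = 0.101

For Normal(μ,σ), the p-quantile is μ + z_p·σ. Here z_{0.04} = -1.751, z_{0.89} = 1.227.
So 1.2 = μ − 1.751σ and 1.5 = μ + 1.227σ.
Subtracting: σ = (1.5 − 1.2)/(1.227 − (-1.751)) = 0.101.
Then μ = 1.2 − (-1.751)·0.101 = 1.376.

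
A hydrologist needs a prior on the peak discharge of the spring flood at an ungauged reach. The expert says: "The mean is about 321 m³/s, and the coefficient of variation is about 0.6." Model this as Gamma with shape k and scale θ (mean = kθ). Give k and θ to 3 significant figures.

k ≈ 2.78, θ ≈ 116

For Gamma(k, scale θ): mean = kθ, variance = kθ², so CV = 1/√k.
CV = 0.6, hence k = 1/CV² = 2.78.
Then θ = mean/k = 321/2.78 = 116.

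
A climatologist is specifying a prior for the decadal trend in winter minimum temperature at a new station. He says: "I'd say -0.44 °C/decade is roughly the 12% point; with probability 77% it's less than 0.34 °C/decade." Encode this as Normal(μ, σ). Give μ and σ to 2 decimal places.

For Normal(μ,σ), the p-quantile is μ + z_p·σ. Here z_{0.12} = -1.175, z_{0.77} = 0.7388.
So -0.44 = μ − 1.175σ and 0.34 = μ + 0.7388σ.
Subtracting: σ = (0.34 − -0.44)/(0.7388 − (-1.175)) = 0.41.
Then μ = -0.44 − (-1.175)·0.41 = 0.04.

μ = 0.04, σ = 0.41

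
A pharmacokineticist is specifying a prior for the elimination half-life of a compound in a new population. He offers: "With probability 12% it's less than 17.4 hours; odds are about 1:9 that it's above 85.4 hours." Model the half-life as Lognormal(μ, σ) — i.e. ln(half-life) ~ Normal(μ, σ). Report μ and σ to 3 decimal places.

If T ~ Lognormal(μ,σ) then ln T ~ Normal(μ,σ), so the p-quantile of ln T is μ + z_p·σ.
ln(17.4) = 2.856 and ln(85.4) = 4.447; z_{0.12} = -1.175, z_{0.9} = 1.282.
σ = (4.447 − 2.856)/(1.282 − (-1.175)) = 0.648.
μ = 2.856 − (-1.175)·0.648 = 3.617.

μ ≈ 3.617, σ ≈ 0.648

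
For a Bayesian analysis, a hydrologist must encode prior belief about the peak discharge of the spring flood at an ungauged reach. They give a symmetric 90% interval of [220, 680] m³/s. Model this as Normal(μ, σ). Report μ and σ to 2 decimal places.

μ = 450.00, σ = 139.83

A symmetric 90% interval runs μ ± z·σ with z = 1.645.
Half-width = 230, so σ = 230/1.645 = 139.83.
μ is the interval midpoint, 450.00.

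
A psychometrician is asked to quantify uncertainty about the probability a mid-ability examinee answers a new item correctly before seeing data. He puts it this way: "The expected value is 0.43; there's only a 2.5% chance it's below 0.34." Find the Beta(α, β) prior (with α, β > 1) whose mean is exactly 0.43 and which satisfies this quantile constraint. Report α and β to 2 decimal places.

With mean 0.43 fixed, write α = 0.43s, β = 0.57s where s = α+β.
Need P(θ < 0.34) = 0.025 under Beta(0.43s, 0.57s). Normal approximation: (q−m)/√(m(1−m)/s) ≈ z_{0.025} = -1.96, so s ≈ 0.43·0.57·(-1.96)²/(0.34−0.43)² = 116.2.
At s = 116.2: P(θ<0.34) ≈ 0.023. Adjusting to match 0.025 gives s ≈ 111.79.
So α = 0.43·111.79 ≈ 48.07, β = 0.57·111.79 ≈ 63.72.

α ≈ 48.07, β ≈ 63.72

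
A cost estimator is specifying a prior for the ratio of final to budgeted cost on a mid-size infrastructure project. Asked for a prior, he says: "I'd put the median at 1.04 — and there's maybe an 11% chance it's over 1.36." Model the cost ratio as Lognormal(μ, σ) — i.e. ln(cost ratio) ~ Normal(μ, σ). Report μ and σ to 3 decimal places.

μ ≈ 0.039, σ ≈ 0.219

If T ~ Lognormal(μ,σ) then ln T ~ Normal(μ,σ), so the p-quantile of ln T is μ + z_p·σ.
ln(1.04) = 0.03922 and ln(1.36) = 0.3075; z_{0.5} = 0, z_{0.89} = 1.227.
σ = (0.3075 − 0.03922)/(1.227 − (0)) = 0.219.
μ = 0.03922 − (0)·0.219 = 0.039.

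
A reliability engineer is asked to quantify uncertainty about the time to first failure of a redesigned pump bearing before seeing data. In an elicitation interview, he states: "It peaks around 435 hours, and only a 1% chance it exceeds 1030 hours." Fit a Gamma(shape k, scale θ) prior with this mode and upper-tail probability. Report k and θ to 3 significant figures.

Gamma(k,θ) with k>1 has mode (k−1)θ, so θ = 435/(k−1).
Need P(X < 1030) = 0.99 with θ tied to k this way. Start at k = 2, θ = 435: P(X<1030) ≈ 0.684.
Too low — raise k to concentrate. Iterating converges to k ≈ 7.39.
Then θ = 435/(7.39−1) ≈ 68.1.

k ≈ 7.39, θ ≈ 68.1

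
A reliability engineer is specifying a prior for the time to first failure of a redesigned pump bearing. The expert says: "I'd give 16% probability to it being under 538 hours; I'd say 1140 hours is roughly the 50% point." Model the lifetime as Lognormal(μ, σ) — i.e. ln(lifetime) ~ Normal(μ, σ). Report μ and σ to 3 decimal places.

If T ~ Lognormal(μ,σ) then ln T ~ Normal(μ,σ), so the p-quantile of ln T is μ + z_p·σ.
ln(538) = 6.288 and ln(1140) = 7.039; z_{0.16} = -0.9945, z_{0.5} = 0.
σ = (7.039 − 6.288)/(0 − (-0.9945)) = 0.755.
μ = 6.288 − (-0.9945)·0.755 = 7.039.

μ ≈ 7.039, σ ≈ 0.755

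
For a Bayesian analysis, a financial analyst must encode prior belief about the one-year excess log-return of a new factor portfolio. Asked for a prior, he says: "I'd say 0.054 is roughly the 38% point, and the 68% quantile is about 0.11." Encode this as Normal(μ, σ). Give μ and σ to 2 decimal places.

μ = 0.08, σ = 0.07

The p-quantile of Normal(μ,σ) is μ + z_p·σ, with z_{0.38} = -0.3055 and z_{0.68} = 0.4677.
Eliminate σ: μ = (z₂·x₁ − z₁·x₂)/(z₂ − z₁) = (0.4677·0.054 − (-0.3055)·0.11)/0.7732 = 0.08.
Then σ = (x₂ − x₁)/(z₂ − z₁) = (0.11 − 0.054)/0.7732 = 0.07.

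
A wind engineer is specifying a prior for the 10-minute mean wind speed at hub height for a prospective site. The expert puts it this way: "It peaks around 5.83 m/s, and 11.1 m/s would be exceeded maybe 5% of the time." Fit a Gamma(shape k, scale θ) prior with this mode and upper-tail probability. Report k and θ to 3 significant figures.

k ≈ 7.7, θ ≈ 0.87

Gamma(k,θ) with k>1 has mode (k−1)θ, so θ = 5.83/(k−1).
Need P(X < 11.1) = 0.95 with θ tied to k this way. Start at k = 2, θ = 5.83: P(X<11.1) ≈ 0.567.
Too low — raise k to concentrate. Iterating converges to k ≈ 7.7.
Then θ = 5.83/(7.7−1) ≈ 0.87.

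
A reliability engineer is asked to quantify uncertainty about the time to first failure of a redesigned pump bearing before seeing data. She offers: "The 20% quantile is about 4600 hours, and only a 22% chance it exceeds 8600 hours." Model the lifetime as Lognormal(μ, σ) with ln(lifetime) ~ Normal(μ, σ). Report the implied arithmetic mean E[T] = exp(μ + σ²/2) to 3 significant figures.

If T ~ Lognormal(μ,σ) then ln T ~ Normal(μ,σ), so the p-quantile of ln T is μ + z_p·σ.
ln(4600) = 8.434 and ln(8600) = 9.06; z_{0.2} = -0.8416, z_{0.78} = 0.7722.
σ = (9.06 − 8.434)/(0.7722 − (-0.8416)) = 0.388.
μ = 8.434 − (-0.8416)·0.388 = 8.760.
E[T] = exp(μ + σ²/2) = exp(8.760 + 0.0752) = 6870 hours.

E[T] ≈ 6870 hours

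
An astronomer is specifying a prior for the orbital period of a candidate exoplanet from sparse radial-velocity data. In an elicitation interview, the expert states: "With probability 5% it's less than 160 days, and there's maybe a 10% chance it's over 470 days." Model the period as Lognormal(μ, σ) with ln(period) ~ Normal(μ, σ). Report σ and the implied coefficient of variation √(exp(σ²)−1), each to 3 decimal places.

σ ≈ 0.368, CV ≈ 0.381

If T ~ Lognormal(μ,σ) then ln T ~ Normal(μ,σ), so the p-quantile of ln T is μ + z_p·σ.
ln(160) = 5.075 and ln(470) = 6.153; z_{0.05} = -1.645, z_{0.9} = 1.282.
σ = (6.153 − 5.075)/(1.282 − (-1.645)) = 0.368.
μ = 5.075 − (-1.645)·0.368 = 5.681.
CV = √(exp(σ²)−1) = √(exp(0.1356)−1) = 0.381.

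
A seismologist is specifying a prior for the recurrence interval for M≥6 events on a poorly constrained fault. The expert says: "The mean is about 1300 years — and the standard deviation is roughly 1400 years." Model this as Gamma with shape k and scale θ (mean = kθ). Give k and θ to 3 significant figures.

For Gamma(k, scale θ): mean = kθ, variance = kθ², so CV = 1/√k.
CV = SD/mean = 1400/1300 = 1.077, hence k = 1/CV² = 0.862.
Then θ = mean/k = 1300/0.862 = 1510.

k ≈ 0.862, θ ≈ 1510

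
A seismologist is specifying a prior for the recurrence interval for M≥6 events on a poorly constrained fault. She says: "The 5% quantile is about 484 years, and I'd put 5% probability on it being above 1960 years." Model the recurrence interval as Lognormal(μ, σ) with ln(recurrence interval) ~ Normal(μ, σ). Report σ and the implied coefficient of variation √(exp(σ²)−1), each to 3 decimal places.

If T ~ Lognormal(μ,σ) then ln T ~ Normal(μ,σ), so the p-quantile of ln T is μ + z_p·σ.
ln(484) = 6.182 and ln(1960) = 7.581; z_{0.05} = -1.645, z_{0.95} = 1.645.
σ = (7.581 − 6.182)/(1.645 − (-1.645)) = 0.425.
μ = 6.182 − (-1.645)·0.425 = 6.881.
CV = √(exp(σ²)−1) = √(exp(0.1808)−1) = 0.445.

σ ≈ 0.425, CV ≈ 0.445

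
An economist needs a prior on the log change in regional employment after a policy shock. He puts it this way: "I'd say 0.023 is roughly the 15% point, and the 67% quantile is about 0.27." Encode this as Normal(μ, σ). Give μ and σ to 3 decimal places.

For Normal(μ,σ), the p-quantile is μ + z_p·σ. Here z_{0.15} = -1.036, z_{0.67} = 0.4399.
So 0.023 = μ − 1.036σ and 0.27 = μ + 0.4399σ.
Subtracting: σ = (0.27 − 0.023)/(0.4399 − (-1.036)) = 0.167.
Then μ = 0.023 − (-1.036)·0.167 = 0.196.

μ = 0.196, σ = 0.167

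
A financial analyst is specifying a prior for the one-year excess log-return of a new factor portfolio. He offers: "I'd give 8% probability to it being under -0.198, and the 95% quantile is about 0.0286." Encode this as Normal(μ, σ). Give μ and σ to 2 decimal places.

μ = -0.09, σ = 0.07

For Normal(μ,σ), the p-quantile is μ + z_p·σ. Here z_{0.08} = -1.405, z_{0.95} = 1.645.
So -0.198 = μ − 1.405σ and 0.0286 = μ + 1.645σ.
Subtracting: σ = (0.0286 − -0.198)/(1.645 − (-1.405)) = 0.07.
Then μ = -0.198 − (-1.405)·0.07 = -0.09.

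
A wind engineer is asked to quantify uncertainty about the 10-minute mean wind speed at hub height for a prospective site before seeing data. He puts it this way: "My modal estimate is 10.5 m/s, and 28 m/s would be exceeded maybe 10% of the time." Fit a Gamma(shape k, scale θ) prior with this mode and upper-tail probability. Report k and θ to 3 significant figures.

k ≈ 2.99, θ ≈ 5.27

Gamma(k,θ) with k>1 has mode (k−1)θ, so θ = 10.5/(k−1).
Need P(X < 28) = 0.9 with θ tied to k this way. Start at k = 2, θ = 10.5: P(X<28) ≈ 0.745.
Too low — raise k to concentrate. Iterating converges to k ≈ 2.99.
Then θ = 10.5/(2.99−1) ≈ 5.27.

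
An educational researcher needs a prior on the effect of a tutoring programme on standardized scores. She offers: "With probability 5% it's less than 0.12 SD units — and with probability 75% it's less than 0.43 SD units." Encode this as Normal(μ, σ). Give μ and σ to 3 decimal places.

The p-quantile of Normal(μ,σ) is μ + z_p·σ, with z_{0.05} = -1.645 and z_{0.75} = 0.6745.
Eliminate σ: μ = (z₂·x₁ − z₁·x₂)/(z₂ − z₁) = (0.6745·0.12 − (-1.645)·0.43)/2.319 = 0.340.
Then σ = (x₂ − x₁)/(z₂ − z₁) = (0.43 − 0.12)/2.319 = 0.134.

μ = 0.340, σ = 0.134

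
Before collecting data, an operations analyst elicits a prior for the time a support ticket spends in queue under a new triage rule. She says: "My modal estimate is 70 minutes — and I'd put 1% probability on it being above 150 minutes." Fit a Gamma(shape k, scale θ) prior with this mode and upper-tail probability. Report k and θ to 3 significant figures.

Gamma(k,θ) with k>1 has mode (k−1)θ, so θ = 70/(k−1).
Need P(X < 150) = 0.99 with θ tied to k this way. Start at k = 2, θ = 70: P(X<150) ≈ 0.631.
Too low — raise k to concentrate. Iterating converges to k ≈ 9.34.
Then θ = 70/(9.34−1) ≈ 8.39.

k ≈ 9.34, θ ≈ 8.39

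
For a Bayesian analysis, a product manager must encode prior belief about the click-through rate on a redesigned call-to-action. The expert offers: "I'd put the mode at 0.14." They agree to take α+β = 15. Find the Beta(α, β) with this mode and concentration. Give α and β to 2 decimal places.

α = 2.82, β = 12.18

For α,β > 1 the Beta mode is (α−1)/(α+β−2). With α+β = 15, the mode is (α−1)/13.
Set (α−1)/13 = 0.14 → α = 1 + 0.14·13 = 2.82.
β = 15 − α = 12.18.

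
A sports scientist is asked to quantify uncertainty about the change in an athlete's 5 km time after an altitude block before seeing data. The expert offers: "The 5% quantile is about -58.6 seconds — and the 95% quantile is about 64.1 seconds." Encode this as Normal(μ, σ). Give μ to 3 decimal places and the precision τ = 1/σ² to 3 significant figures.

The p-quantile of Normal(μ,σ) is μ + z_p·σ, with z_{0.05} = -1.645 and z_{0.95} = 1.645.
Eliminate σ: μ = (z₂·x₁ − z₁·x₂)/(z₂ − z₁) = (1.645·-58.6 − (-1.645)·64.1)/3.29 = 2.750.
Then σ = (x₂ − x₁)/(z₂ − z₁) = (64.1 − -58.6)/3.29 = 37.298.
Precision τ = 1/σ² = 1/37.3² = 0.000719.

μ = 2.750, τ = 0.000719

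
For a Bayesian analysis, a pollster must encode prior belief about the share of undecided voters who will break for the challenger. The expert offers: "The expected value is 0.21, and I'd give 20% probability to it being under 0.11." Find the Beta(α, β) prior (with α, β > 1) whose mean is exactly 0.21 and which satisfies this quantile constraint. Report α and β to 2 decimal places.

α ≈ 2.54, β ≈ 9.55

With mean 0.21 fixed, write α = 0.21s, β = 0.79s where s = α+β.
Need P(θ < 0.11) = 0.2 under Beta(0.21s, 0.79s). Normal approximation: (q−m)/√(m(1−m)/s) ≈ z_{0.2} = -0.842, so s ≈ 0.21·0.79·(-0.842)²/(0.11−0.21)² = 11.8.
At s = 11.8: P(θ<0.11) ≈ 0.205. Adjusting to match 0.2 gives s ≈ 12.09.
So α = 0.21·12.09 ≈ 2.54, β = 0.79·12.09 ≈ 9.55.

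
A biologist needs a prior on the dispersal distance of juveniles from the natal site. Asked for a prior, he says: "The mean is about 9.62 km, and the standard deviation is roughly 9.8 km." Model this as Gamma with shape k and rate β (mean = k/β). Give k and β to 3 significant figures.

k ≈ 0.964, β ≈ 0.1

For Gamma(k, rate β): mean = k/β, variance = k/β², so CV = 1/√k.
CV = SD/mean = 9.8/9.62 = 1.019, hence k = 1/CV² = 0.964.
Then β = k/mean = 0.964/9.62 = 0.1.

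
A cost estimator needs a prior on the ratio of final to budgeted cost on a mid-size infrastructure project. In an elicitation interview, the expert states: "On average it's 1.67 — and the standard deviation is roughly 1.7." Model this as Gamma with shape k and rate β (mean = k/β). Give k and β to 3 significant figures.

k ≈ 0.965, β ≈ 0.578

For Gamma(k, rate β): mean = k/β, variance = k/β², so CV = 1/√k.
CV = SD/mean = 1.7/1.67 = 1.018, hence k = 1/CV² = 0.965.
Then β = k/mean = 0.965/1.67 = 0.578.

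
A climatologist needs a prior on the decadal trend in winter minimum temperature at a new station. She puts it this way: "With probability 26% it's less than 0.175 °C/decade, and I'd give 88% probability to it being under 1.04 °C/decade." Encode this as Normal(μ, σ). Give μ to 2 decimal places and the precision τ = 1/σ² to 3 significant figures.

For Normal(μ,σ), the p-quantile is μ + z_p·σ. Here z_{0.26} = -0.6433, z_{0.88} = 1.175.
So 0.175 = μ − 0.6433σ and 1.04 = μ + 1.175σ.
Subtracting: σ = (1.04 − 0.175)/(1.175 − (-0.6433)) = 0.48.
Then μ = 0.175 − (-0.6433)·0.48 = 0.48.
Precision τ = 1/σ² = 1/0.4757² = 4.42.

μ = 0.48, τ = 4.42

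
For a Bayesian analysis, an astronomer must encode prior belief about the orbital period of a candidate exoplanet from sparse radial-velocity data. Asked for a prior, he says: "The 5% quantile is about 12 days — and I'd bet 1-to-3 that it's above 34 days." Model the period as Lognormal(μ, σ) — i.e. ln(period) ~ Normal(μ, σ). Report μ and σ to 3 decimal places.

If T ~ Lognormal(μ,σ) then ln T ~ Normal(μ,σ), so the p-quantile of ln T is μ + z_p·σ.
ln(12) = 2.485 and ln(34) = 3.526; z_{0.05} = -1.645, z_{0.75} = 0.6745.
σ = (3.526 − 2.485)/(0.6745 − (-1.645)) = 0.449.
μ = 2.485 − (-1.645)·0.449 = 3.223.

μ ≈ 3.223, σ ≈ 0.449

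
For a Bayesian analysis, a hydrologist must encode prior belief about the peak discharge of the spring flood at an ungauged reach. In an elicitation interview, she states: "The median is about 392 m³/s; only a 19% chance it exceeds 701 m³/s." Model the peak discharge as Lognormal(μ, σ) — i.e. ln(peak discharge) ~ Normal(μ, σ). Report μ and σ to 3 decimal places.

μ ≈ 5.971, σ ≈ 0.662

If T ~ Lognormal(μ,σ) then ln T ~ Normal(μ,σ), so the p-quantile of ln T is μ + z_p·σ.
ln(392) = 5.971 and ln(701) = 6.553; z_{0.5} = 0, z_{0.81} = 0.8779.
σ = (6.553 − 5.971)/(0.8779 − (0)) = 0.662.
μ = 5.971 − (0)·0.662 = 5.971.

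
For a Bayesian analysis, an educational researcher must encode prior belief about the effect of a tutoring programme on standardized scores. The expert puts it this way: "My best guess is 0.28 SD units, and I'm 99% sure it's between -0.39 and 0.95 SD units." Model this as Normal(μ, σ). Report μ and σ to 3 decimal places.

μ = 0.280, σ = 0.260

A symmetric 99% interval runs μ ± z·σ with z = 2.576.
Half-width = 0.67, so σ = 0.67/2.576 = 0.260.
μ is the stated best guess, 0.280.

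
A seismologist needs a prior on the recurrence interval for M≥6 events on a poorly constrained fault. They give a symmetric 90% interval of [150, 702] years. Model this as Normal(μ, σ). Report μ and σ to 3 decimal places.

μ = 426.000, σ = 167.796

A symmetric 90% interval runs μ ± z·σ with z = 1.645.
Half-width = 276, so σ = 276/1.645 = 167.796.
μ is the interval midpoint, 426.000.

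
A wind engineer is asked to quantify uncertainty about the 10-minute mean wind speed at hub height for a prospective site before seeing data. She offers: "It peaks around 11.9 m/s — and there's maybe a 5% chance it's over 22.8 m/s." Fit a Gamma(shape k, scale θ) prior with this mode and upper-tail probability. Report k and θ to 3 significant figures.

Gamma(k,θ) with k>1 has mode (k−1)θ, so θ = 11.9/(k−1).
Need P(X < 22.8) = 0.95 with θ tied to k this way. Start at k = 2, θ = 11.9: P(X<22.8) ≈ 0.571.
Too low — raise k to concentrate. Iterating converges to k ≈ 7.57.
Then θ = 11.9/(7.57−1) ≈ 1.81.

k ≈ 7.57, θ ≈ 1.81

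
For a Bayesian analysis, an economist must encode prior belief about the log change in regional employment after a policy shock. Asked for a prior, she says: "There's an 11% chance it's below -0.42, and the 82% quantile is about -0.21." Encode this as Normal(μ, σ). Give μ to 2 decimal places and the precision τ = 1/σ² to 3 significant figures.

For Normal(μ,σ), the p-quantile is μ + z_p·σ. Here z_{0.11} = -1.227, z_{0.82} = 0.9154.
So -0.42 = μ − 1.227σ and -0.21 = μ + 0.9154σ.
Subtracting: σ = (-0.21 − -0.42)/(0.9154 − (-1.227)) = 0.10.
Then μ = -0.42 − (-1.227)·0.10 = -0.30.
Precision τ = 1/σ² = 1/0.09804² = 104.

μ = -0.30, τ = 104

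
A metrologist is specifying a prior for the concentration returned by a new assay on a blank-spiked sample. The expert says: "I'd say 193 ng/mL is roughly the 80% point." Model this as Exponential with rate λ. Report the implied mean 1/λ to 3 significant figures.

P(T < 193.0) = 1 − e^(−λ·193.0) = 0.8, so λ = −ln(1−0.8)/193.0 = −ln(0.2)/193.0 = 0.00834.
Mean = 1/λ = 120 ng/mL.

mean ≈ 120 ng/mL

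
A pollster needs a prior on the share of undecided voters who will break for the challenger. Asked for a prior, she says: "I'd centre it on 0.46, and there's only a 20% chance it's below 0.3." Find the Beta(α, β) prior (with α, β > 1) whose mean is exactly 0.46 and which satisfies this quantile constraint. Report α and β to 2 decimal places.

With mean 0.46 fixed, write α = 0.46s, β = 0.54s where s = α+β.
Need P(θ < 0.3) = 0.2 under Beta(0.46s, 0.54s). Normal approximation: (q−m)/√(m(1−m)/s) ≈ z_{0.2} = -0.842, so s ≈ 0.46·0.54·(-0.842)²/(0.3−0.46)² = 6.9.
At s = 6.9: P(θ<0.3) ≈ 0.203. Adjusting to match 0.2 gives s ≈ 7.05.
So α = 0.46·7.05 ≈ 3.24, β = 0.54·7.05 ≈ 3.81.

α ≈ 3.24, β ≈ 3.81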